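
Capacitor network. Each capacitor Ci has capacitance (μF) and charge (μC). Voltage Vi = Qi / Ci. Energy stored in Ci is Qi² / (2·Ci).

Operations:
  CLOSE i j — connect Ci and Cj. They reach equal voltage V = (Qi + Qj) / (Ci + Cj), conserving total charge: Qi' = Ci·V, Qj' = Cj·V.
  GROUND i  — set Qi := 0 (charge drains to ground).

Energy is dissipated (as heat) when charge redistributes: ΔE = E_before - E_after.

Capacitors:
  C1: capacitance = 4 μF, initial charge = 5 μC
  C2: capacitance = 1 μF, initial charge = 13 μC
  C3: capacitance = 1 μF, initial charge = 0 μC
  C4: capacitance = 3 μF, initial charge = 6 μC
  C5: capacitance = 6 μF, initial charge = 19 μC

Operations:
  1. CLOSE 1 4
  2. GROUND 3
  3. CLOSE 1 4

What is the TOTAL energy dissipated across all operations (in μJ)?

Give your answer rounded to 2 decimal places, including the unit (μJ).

Answer: 0.48 μJ

Derivation:
Initial: C1(4μF, Q=5μC, V=1.25V), C2(1μF, Q=13μC, V=13.00V), C3(1μF, Q=0μC, V=0.00V), C4(3μF, Q=6μC, V=2.00V), C5(6μF, Q=19μC, V=3.17V)
Op 1: CLOSE 1-4: Q_total=11.00, C_total=7.00, V=1.57; Q1=6.29, Q4=4.71; dissipated=0.482
Op 2: GROUND 3: Q3=0; energy lost=0.000
Op 3: CLOSE 1-4: Q_total=11.00, C_total=7.00, V=1.57; Q1=6.29, Q4=4.71; dissipated=0.000
Total dissipated: 0.482 μJ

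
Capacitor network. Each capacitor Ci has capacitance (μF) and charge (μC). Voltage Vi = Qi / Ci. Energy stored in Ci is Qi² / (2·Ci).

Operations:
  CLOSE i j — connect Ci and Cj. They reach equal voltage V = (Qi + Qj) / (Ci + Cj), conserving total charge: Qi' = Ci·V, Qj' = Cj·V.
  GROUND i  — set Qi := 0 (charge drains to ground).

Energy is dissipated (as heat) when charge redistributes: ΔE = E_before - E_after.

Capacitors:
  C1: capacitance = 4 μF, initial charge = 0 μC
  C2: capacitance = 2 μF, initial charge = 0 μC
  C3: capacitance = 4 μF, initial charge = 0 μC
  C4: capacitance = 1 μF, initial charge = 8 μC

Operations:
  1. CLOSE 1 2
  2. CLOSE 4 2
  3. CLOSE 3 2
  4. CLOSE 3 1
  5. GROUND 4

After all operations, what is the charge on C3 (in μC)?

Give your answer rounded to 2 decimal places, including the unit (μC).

Initial: C1(4μF, Q=0μC, V=0.00V), C2(2μF, Q=0μC, V=0.00V), C3(4μF, Q=0μC, V=0.00V), C4(1μF, Q=8μC, V=8.00V)
Op 1: CLOSE 1-2: Q_total=0.00, C_total=6.00, V=0.00; Q1=0.00, Q2=0.00; dissipated=0.000
Op 2: CLOSE 4-2: Q_total=8.00, C_total=3.00, V=2.67; Q4=2.67, Q2=5.33; dissipated=21.333
Op 3: CLOSE 3-2: Q_total=5.33, C_total=6.00, V=0.89; Q3=3.56, Q2=1.78; dissipated=4.741
Op 4: CLOSE 3-1: Q_total=3.56, C_total=8.00, V=0.44; Q3=1.78, Q1=1.78; dissipated=0.790
Op 5: GROUND 4: Q4=0; energy lost=3.556
Final charges: Q1=1.78, Q2=1.78, Q3=1.78, Q4=0.00

Answer: 1.78 μC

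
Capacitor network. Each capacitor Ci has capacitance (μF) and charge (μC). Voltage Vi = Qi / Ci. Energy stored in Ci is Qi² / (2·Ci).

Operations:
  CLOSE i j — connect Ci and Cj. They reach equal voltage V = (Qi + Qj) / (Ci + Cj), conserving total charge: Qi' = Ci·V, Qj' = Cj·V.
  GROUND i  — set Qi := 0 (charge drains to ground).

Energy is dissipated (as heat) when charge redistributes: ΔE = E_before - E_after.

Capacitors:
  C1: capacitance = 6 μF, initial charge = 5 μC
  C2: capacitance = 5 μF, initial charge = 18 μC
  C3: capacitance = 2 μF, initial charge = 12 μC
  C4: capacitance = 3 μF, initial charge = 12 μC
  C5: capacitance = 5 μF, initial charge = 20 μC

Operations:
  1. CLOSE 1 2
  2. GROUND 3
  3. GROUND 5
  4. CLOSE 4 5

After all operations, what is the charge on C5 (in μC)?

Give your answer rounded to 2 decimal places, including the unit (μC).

Answer: 7.50 μC

Derivation:
Initial: C1(6μF, Q=5μC, V=0.83V), C2(5μF, Q=18μC, V=3.60V), C3(2μF, Q=12μC, V=6.00V), C4(3μF, Q=12μC, V=4.00V), C5(5μF, Q=20μC, V=4.00V)
Op 1: CLOSE 1-2: Q_total=23.00, C_total=11.00, V=2.09; Q1=12.55, Q2=10.45; dissipated=10.438
Op 2: GROUND 3: Q3=0; energy lost=36.000
Op 3: GROUND 5: Q5=0; energy lost=40.000
Op 4: CLOSE 4-5: Q_total=12.00, C_total=8.00, V=1.50; Q4=4.50, Q5=7.50; dissipated=15.000
Final charges: Q1=12.55, Q2=10.45, Q3=0.00, Q4=4.50, Q5=7.50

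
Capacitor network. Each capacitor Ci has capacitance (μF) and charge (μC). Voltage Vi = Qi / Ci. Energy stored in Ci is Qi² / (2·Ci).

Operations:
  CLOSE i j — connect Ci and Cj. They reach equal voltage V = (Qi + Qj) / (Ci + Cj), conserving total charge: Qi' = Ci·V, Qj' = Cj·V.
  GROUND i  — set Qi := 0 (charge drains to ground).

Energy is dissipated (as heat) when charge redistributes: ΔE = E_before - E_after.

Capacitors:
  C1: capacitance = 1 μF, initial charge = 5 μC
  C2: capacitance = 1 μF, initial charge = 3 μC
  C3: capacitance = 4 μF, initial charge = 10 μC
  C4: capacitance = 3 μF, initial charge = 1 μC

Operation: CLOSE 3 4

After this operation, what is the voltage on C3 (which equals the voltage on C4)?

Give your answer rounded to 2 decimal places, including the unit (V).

Answer: 1.57 V

Derivation:
Initial: C1(1μF, Q=5μC, V=5.00V), C2(1μF, Q=3μC, V=3.00V), C3(4μF, Q=10μC, V=2.50V), C4(3μF, Q=1μC, V=0.33V)
Op 1: CLOSE 3-4: Q_total=11.00, C_total=7.00, V=1.57; Q3=6.29, Q4=4.71; dissipated=4.024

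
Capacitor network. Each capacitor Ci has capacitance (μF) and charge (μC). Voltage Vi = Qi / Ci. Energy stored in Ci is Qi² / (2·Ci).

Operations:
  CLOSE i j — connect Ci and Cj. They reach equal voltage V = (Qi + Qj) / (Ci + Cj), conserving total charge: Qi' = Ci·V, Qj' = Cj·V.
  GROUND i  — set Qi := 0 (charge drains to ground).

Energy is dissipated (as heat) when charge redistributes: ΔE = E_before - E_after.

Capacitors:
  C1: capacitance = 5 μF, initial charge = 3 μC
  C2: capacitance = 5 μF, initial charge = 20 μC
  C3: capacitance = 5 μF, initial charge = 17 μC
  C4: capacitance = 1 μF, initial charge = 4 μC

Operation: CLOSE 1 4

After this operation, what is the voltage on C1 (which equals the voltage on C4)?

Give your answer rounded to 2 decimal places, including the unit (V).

Initial: C1(5μF, Q=3μC, V=0.60V), C2(5μF, Q=20μC, V=4.00V), C3(5μF, Q=17μC, V=3.40V), C4(1μF, Q=4μC, V=4.00V)
Op 1: CLOSE 1-4: Q_total=7.00, C_total=6.00, V=1.17; Q1=5.83, Q4=1.17; dissipated=4.817

Answer: 1.17 V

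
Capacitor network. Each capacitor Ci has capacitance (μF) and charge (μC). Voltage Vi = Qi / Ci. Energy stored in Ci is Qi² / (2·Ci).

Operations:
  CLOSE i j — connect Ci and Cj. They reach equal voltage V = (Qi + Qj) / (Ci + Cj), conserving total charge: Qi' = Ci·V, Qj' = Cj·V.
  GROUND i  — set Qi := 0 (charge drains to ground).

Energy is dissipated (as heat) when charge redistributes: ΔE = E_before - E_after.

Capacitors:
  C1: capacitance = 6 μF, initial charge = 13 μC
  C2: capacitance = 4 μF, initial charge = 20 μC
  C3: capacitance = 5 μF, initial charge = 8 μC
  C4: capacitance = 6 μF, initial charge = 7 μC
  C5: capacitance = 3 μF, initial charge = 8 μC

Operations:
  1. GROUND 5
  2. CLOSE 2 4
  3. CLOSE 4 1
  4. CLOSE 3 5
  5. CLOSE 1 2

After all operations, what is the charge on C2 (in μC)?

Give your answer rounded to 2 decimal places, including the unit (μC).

Initial: C1(6μF, Q=13μC, V=2.17V), C2(4μF, Q=20μC, V=5.00V), C3(5μF, Q=8μC, V=1.60V), C4(6μF, Q=7μC, V=1.17V), C5(3μF, Q=8μC, V=2.67V)
Op 1: GROUND 5: Q5=0; energy lost=10.667
Op 2: CLOSE 2-4: Q_total=27.00, C_total=10.00, V=2.70; Q2=10.80, Q4=16.20; dissipated=17.633
Op 3: CLOSE 4-1: Q_total=29.20, C_total=12.00, V=2.43; Q4=14.60, Q1=14.60; dissipated=0.427
Op 4: CLOSE 3-5: Q_total=8.00, C_total=8.00, V=1.00; Q3=5.00, Q5=3.00; dissipated=2.400
Op 5: CLOSE 1-2: Q_total=25.40, C_total=10.00, V=2.54; Q1=15.24, Q2=10.16; dissipated=0.085
Final charges: Q1=15.24, Q2=10.16, Q3=5.00, Q4=14.60, Q5=3.00

Answer: 10.16 μC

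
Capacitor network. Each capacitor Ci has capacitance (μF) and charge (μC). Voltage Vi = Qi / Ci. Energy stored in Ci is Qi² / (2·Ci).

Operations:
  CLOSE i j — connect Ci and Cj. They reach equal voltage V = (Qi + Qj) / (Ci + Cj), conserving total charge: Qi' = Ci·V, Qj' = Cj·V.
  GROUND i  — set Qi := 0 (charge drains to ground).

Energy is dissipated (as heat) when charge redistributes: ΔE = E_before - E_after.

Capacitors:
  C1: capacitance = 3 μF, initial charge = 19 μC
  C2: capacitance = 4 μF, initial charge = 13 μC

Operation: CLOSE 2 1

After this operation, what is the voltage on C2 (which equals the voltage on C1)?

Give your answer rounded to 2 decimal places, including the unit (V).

Answer: 4.57 V

Derivation:
Initial: C1(3μF, Q=19μC, V=6.33V), C2(4μF, Q=13μC, V=3.25V)
Op 1: CLOSE 2-1: Q_total=32.00, C_total=7.00, V=4.57; Q2=18.29, Q1=13.71; dissipated=8.149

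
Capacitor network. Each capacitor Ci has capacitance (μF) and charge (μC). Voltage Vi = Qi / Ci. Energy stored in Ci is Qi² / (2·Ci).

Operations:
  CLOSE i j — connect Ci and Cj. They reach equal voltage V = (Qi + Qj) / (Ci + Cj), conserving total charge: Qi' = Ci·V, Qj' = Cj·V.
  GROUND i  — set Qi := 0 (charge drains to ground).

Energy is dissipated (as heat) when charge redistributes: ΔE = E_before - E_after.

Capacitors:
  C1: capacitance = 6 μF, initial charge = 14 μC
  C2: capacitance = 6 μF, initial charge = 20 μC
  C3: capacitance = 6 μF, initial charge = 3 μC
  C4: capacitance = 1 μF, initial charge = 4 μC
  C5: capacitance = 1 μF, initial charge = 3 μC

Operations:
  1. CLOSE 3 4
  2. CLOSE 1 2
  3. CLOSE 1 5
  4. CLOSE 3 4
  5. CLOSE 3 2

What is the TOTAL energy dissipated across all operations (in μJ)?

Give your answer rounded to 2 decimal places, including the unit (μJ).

Answer: 11.80 μJ

Derivation:
Initial: C1(6μF, Q=14μC, V=2.33V), C2(6μF, Q=20μC, V=3.33V), C3(6μF, Q=3μC, V=0.50V), C4(1μF, Q=4μC, V=4.00V), C5(1μF, Q=3μC, V=3.00V)
Op 1: CLOSE 3-4: Q_total=7.00, C_total=7.00, V=1.00; Q3=6.00, Q4=1.00; dissipated=5.250
Op 2: CLOSE 1-2: Q_total=34.00, C_total=12.00, V=2.83; Q1=17.00, Q2=17.00; dissipated=1.500
Op 3: CLOSE 1-5: Q_total=20.00, C_total=7.00, V=2.86; Q1=17.14, Q5=2.86; dissipated=0.012
Op 4: CLOSE 3-4: Q_total=7.00, C_total=7.00, V=1.00; Q3=6.00, Q4=1.00; dissipated=0.000
Op 5: CLOSE 3-2: Q_total=23.00, C_total=12.00, V=1.92; Q3=11.50, Q2=11.50; dissipated=5.042
Total dissipated: 11.804 μJ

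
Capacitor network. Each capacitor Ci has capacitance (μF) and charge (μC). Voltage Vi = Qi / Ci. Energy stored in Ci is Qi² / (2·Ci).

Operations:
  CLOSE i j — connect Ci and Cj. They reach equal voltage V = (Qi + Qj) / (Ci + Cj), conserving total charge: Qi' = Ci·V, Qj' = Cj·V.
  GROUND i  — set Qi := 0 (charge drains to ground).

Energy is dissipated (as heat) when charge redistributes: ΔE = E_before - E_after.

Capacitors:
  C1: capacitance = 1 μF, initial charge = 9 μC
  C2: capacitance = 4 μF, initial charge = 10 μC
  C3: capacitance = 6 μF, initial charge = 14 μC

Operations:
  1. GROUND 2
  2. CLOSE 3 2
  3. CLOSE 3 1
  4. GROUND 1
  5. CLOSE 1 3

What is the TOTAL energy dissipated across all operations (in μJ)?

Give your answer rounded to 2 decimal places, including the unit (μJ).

Answer: 49.53 μJ

Derivation:
Initial: C1(1μF, Q=9μC, V=9.00V), C2(4μF, Q=10μC, V=2.50V), C3(6μF, Q=14μC, V=2.33V)
Op 1: GROUND 2: Q2=0; energy lost=12.500
Op 2: CLOSE 3-2: Q_total=14.00, C_total=10.00, V=1.40; Q3=8.40, Q2=5.60; dissipated=6.533
Op 3: CLOSE 3-1: Q_total=17.40, C_total=7.00, V=2.49; Q3=14.91, Q1=2.49; dissipated=24.754
Op 4: GROUND 1: Q1=0; energy lost=3.089
Op 5: CLOSE 1-3: Q_total=14.91, C_total=7.00, V=2.13; Q1=2.13, Q3=12.78; dissipated=2.648
Total dissipated: 49.525 μJ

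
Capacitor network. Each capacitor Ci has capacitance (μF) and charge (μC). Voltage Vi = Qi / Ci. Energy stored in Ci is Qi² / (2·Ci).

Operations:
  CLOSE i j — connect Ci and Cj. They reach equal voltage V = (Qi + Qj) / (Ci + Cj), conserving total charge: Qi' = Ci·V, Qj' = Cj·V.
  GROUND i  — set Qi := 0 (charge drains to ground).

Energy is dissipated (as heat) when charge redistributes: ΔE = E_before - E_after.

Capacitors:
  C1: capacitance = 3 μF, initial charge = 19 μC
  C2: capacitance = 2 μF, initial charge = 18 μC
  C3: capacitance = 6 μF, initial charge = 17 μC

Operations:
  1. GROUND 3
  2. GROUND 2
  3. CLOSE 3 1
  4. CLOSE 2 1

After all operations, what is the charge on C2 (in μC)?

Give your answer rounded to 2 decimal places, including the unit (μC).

Answer: 2.53 μC

Derivation:
Initial: C1(3μF, Q=19μC, V=6.33V), C2(2μF, Q=18μC, V=9.00V), C3(6μF, Q=17μC, V=2.83V)
Op 1: GROUND 3: Q3=0; energy lost=24.083
Op 2: GROUND 2: Q2=0; energy lost=81.000
Op 3: CLOSE 3-1: Q_total=19.00, C_total=9.00, V=2.11; Q3=12.67, Q1=6.33; dissipated=40.111
Op 4: CLOSE 2-1: Q_total=6.33, C_total=5.00, V=1.27; Q2=2.53, Q1=3.80; dissipated=2.674
Final charges: Q1=3.80, Q2=2.53, Q3=12.67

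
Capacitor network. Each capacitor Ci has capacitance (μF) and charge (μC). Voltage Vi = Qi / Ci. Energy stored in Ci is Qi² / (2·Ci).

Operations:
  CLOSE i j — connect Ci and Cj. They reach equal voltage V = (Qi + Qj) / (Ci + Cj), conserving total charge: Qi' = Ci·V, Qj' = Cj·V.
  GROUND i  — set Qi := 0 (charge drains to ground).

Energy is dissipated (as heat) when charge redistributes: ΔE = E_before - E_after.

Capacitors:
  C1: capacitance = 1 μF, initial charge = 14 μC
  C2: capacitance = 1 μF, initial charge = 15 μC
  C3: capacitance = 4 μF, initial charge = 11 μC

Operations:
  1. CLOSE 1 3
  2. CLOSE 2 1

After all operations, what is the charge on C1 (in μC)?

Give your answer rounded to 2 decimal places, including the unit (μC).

Initial: C1(1μF, Q=14μC, V=14.00V), C2(1μF, Q=15μC, V=15.00V), C3(4μF, Q=11μC, V=2.75V)
Op 1: CLOSE 1-3: Q_total=25.00, C_total=5.00, V=5.00; Q1=5.00, Q3=20.00; dissipated=50.625
Op 2: CLOSE 2-1: Q_total=20.00, C_total=2.00, V=10.00; Q2=10.00, Q1=10.00; dissipated=25.000
Final charges: Q1=10.00, Q2=10.00, Q3=20.00

Answer: 10.00 μC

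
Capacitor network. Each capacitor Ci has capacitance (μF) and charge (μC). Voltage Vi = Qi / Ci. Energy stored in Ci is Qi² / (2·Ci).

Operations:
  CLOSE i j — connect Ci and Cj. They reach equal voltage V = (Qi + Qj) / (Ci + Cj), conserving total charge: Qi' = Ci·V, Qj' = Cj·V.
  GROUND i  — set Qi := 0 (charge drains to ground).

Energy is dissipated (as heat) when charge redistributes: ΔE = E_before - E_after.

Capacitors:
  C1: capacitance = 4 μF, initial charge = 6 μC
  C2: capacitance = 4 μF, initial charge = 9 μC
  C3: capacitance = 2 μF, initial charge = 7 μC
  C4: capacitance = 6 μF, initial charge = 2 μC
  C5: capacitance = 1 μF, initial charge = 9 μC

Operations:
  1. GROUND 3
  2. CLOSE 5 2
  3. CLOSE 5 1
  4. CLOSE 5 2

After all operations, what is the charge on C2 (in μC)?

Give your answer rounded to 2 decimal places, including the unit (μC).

Answer: 13.06 μC

Derivation:
Initial: C1(4μF, Q=6μC, V=1.50V), C2(4μF, Q=9μC, V=2.25V), C3(2μF, Q=7μC, V=3.50V), C4(6μF, Q=2μC, V=0.33V), C5(1μF, Q=9μC, V=9.00V)
Op 1: GROUND 3: Q3=0; energy lost=12.250
Op 2: CLOSE 5-2: Q_total=18.00, C_total=5.00, V=3.60; Q5=3.60, Q2=14.40; dissipated=18.225
Op 3: CLOSE 5-1: Q_total=9.60, C_total=5.00, V=1.92; Q5=1.92, Q1=7.68; dissipated=1.764
Op 4: CLOSE 5-2: Q_total=16.32, C_total=5.00, V=3.26; Q5=3.26, Q2=13.06; dissipated=1.129
Final charges: Q1=7.68, Q2=13.06, Q3=0.00, Q4=2.00, Q5=3.26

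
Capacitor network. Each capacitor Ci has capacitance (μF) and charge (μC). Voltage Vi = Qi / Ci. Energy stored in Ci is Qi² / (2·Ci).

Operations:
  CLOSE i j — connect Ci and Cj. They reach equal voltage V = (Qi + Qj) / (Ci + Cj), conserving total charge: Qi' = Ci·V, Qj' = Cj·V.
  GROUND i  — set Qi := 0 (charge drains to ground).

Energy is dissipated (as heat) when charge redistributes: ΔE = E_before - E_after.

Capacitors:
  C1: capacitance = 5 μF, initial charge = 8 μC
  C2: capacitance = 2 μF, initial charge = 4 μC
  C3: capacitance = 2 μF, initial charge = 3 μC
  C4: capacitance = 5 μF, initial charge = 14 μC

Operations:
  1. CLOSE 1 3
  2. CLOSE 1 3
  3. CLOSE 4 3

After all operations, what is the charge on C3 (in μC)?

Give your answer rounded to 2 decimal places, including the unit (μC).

Initial: C1(5μF, Q=8μC, V=1.60V), C2(2μF, Q=4μC, V=2.00V), C3(2μF, Q=3μC, V=1.50V), C4(5μF, Q=14μC, V=2.80V)
Op 1: CLOSE 1-3: Q_total=11.00, C_total=7.00, V=1.57; Q1=7.86, Q3=3.14; dissipated=0.007
Op 2: CLOSE 1-3: Q_total=11.00, C_total=7.00, V=1.57; Q1=7.86, Q3=3.14; dissipated=0.000
Op 3: CLOSE 4-3: Q_total=17.14, C_total=7.00, V=2.45; Q4=12.24, Q3=4.90; dissipated=1.078
Final charges: Q1=7.86, Q2=4.00, Q3=4.90, Q4=12.24

Answer: 4.90 μC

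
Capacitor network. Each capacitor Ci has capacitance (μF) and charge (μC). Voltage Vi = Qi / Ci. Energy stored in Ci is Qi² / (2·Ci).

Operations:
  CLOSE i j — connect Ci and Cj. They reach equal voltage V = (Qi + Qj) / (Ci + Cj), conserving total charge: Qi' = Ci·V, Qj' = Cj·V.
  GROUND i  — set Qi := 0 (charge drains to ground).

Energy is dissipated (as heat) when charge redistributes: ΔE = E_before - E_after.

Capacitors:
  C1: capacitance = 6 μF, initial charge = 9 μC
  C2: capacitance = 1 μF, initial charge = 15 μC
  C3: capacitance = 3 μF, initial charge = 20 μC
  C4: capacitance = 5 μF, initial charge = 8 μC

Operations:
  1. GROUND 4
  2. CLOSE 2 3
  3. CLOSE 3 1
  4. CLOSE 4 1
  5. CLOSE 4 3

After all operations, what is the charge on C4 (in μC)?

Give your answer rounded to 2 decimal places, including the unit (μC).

Answer: 14.02 μC

Derivation:
Initial: C1(6μF, Q=9μC, V=1.50V), C2(1μF, Q=15μC, V=15.00V), C3(3μF, Q=20μC, V=6.67V), C4(5μF, Q=8μC, V=1.60V)
Op 1: GROUND 4: Q4=0; energy lost=6.400
Op 2: CLOSE 2-3: Q_total=35.00, C_total=4.00, V=8.75; Q2=8.75, Q3=26.25; dissipated=26.042
Op 3: CLOSE 3-1: Q_total=35.25, C_total=9.00, V=3.92; Q3=11.75, Q1=23.50; dissipated=52.562
Op 4: CLOSE 4-1: Q_total=23.50, C_total=11.00, V=2.14; Q4=10.68, Q1=12.82; dissipated=20.919
Op 5: CLOSE 4-3: Q_total=22.43, C_total=8.00, V=2.80; Q4=14.02, Q3=8.41; dissipated=2.971
Final charges: Q1=12.82, Q2=8.75, Q3=8.41, Q4=14.02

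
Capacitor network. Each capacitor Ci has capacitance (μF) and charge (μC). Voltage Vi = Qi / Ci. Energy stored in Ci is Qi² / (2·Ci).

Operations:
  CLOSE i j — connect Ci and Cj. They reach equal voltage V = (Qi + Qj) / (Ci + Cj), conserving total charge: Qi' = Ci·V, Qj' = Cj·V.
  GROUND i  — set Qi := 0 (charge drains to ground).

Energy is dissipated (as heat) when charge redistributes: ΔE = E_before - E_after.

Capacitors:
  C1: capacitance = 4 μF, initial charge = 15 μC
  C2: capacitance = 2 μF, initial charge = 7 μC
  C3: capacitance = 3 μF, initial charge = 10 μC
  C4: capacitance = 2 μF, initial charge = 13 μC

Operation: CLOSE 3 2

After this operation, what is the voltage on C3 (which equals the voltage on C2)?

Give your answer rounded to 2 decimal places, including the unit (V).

Answer: 3.40 V

Derivation:
Initial: C1(4μF, Q=15μC, V=3.75V), C2(2μF, Q=7μC, V=3.50V), C3(3μF, Q=10μC, V=3.33V), C4(2μF, Q=13μC, V=6.50V)
Op 1: CLOSE 3-2: Q_total=17.00, C_total=5.00, V=3.40; Q3=10.20, Q2=6.80; dissipated=0.017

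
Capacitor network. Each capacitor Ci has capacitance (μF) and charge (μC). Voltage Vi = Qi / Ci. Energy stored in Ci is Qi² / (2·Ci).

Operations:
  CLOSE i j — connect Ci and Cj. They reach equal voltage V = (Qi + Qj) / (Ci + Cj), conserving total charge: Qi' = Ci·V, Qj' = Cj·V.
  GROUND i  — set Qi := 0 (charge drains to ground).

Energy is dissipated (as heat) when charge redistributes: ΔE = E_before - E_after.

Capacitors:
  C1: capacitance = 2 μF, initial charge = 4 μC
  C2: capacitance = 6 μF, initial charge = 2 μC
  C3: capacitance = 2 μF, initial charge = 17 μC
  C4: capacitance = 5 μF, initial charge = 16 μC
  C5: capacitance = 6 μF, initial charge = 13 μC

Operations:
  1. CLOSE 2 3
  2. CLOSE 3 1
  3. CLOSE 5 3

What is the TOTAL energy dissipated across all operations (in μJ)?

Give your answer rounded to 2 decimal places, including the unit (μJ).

Answer: 50.09 μJ

Derivation:
Initial: C1(2μF, Q=4μC, V=2.00V), C2(6μF, Q=2μC, V=0.33V), C3(2μF, Q=17μC, V=8.50V), C4(5μF, Q=16μC, V=3.20V), C5(6μF, Q=13μC, V=2.17V)
Op 1: CLOSE 2-3: Q_total=19.00, C_total=8.00, V=2.38; Q2=14.25, Q3=4.75; dissipated=50.021
Op 2: CLOSE 3-1: Q_total=8.75, C_total=4.00, V=2.19; Q3=4.38, Q1=4.38; dissipated=0.070
Op 3: CLOSE 5-3: Q_total=17.38, C_total=8.00, V=2.17; Q5=13.03, Q3=4.34; dissipated=0.000
Total dissipated: 50.091 μJ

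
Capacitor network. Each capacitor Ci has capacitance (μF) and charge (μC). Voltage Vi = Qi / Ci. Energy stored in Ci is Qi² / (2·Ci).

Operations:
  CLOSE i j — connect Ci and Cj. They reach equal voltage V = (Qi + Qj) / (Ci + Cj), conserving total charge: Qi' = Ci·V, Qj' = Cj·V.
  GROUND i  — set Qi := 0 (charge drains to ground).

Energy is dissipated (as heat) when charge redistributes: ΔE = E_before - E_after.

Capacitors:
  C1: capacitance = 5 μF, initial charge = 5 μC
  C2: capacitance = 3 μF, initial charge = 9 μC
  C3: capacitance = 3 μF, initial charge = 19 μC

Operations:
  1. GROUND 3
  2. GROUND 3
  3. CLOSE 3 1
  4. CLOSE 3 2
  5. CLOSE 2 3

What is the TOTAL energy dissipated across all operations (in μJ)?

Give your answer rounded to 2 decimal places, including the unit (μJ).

Answer: 65.33 μJ

Derivation:
Initial: C1(5μF, Q=5μC, V=1.00V), C2(3μF, Q=9μC, V=3.00V), C3(3μF, Q=19μC, V=6.33V)
Op 1: GROUND 3: Q3=0; energy lost=60.167
Op 2: GROUND 3: Q3=0; energy lost=0.000
Op 3: CLOSE 3-1: Q_total=5.00, C_total=8.00, V=0.62; Q3=1.88, Q1=3.12; dissipated=0.938
Op 4: CLOSE 3-2: Q_total=10.88, C_total=6.00, V=1.81; Q3=5.44, Q2=5.44; dissipated=4.230
Op 5: CLOSE 2-3: Q_total=10.88, C_total=6.00, V=1.81; Q2=5.44, Q3=5.44; dissipated=0.000
Total dissipated: 65.335 μJ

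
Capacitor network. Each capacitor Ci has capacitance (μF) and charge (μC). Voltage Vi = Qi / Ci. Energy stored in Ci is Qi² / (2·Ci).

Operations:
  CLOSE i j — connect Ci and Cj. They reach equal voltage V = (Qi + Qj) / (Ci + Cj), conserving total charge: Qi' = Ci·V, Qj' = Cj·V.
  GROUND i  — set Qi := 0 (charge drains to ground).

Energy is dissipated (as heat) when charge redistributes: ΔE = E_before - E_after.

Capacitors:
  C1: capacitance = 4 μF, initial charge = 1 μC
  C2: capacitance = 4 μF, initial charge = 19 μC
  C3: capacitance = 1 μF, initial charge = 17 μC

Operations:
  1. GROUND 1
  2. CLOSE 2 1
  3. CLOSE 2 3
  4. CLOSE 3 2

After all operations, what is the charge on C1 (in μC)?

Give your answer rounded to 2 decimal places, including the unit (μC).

Answer: 9.50 μC

Derivation:
Initial: C1(4μF, Q=1μC, V=0.25V), C2(4μF, Q=19μC, V=4.75V), C3(1μF, Q=17μC, V=17.00V)
Op 1: GROUND 1: Q1=0; energy lost=0.125
Op 2: CLOSE 2-1: Q_total=19.00, C_total=8.00, V=2.38; Q2=9.50, Q1=9.50; dissipated=22.562
Op 3: CLOSE 2-3: Q_total=26.50, C_total=5.00, V=5.30; Q2=21.20, Q3=5.30; dissipated=85.556
Op 4: CLOSE 3-2: Q_total=26.50, C_total=5.00, V=5.30; Q3=5.30, Q2=21.20; dissipated=0.000
Final charges: Q1=9.50, Q2=21.20, Q3=5.30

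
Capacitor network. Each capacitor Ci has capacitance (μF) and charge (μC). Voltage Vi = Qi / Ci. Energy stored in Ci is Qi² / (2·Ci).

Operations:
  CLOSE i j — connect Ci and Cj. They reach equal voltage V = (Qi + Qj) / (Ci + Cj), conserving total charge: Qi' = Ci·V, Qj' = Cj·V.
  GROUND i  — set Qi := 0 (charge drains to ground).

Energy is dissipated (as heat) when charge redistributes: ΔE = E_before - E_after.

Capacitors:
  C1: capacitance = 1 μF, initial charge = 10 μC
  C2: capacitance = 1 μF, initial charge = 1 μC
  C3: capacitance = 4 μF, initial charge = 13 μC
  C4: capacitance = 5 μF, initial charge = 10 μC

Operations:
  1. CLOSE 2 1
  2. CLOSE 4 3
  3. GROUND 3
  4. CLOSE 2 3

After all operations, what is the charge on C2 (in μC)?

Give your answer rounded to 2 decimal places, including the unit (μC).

Answer: 1.10 μC

Derivation:
Initial: C1(1μF, Q=10μC, V=10.00V), C2(1μF, Q=1μC, V=1.00V), C3(4μF, Q=13μC, V=3.25V), C4(5μF, Q=10μC, V=2.00V)
Op 1: CLOSE 2-1: Q_total=11.00, C_total=2.00, V=5.50; Q2=5.50, Q1=5.50; dissipated=20.250
Op 2: CLOSE 4-3: Q_total=23.00, C_total=9.00, V=2.56; Q4=12.78, Q3=10.22; dissipated=1.736
Op 3: GROUND 3: Q3=0; energy lost=13.062
Op 4: CLOSE 2-3: Q_total=5.50, C_total=5.00, V=1.10; Q2=1.10, Q3=4.40; dissipated=12.100
Final charges: Q1=5.50, Q2=1.10, Q3=4.40, Q4=12.78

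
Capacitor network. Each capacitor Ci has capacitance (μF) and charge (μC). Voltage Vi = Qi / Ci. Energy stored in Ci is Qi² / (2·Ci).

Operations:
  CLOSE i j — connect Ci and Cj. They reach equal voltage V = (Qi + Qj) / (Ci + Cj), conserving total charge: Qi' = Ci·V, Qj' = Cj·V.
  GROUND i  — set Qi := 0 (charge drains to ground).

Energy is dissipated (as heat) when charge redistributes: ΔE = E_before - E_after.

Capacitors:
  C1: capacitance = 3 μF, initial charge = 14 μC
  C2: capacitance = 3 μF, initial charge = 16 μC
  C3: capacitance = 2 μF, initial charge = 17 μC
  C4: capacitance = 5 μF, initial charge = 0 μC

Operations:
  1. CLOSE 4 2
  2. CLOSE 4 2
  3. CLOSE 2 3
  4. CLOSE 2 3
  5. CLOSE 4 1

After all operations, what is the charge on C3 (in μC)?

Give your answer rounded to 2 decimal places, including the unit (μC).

Initial: C1(3μF, Q=14μC, V=4.67V), C2(3μF, Q=16μC, V=5.33V), C3(2μF, Q=17μC, V=8.50V), C4(5μF, Q=0μC, V=0.00V)
Op 1: CLOSE 4-2: Q_total=16.00, C_total=8.00, V=2.00; Q4=10.00, Q2=6.00; dissipated=26.667
Op 2: CLOSE 4-2: Q_total=16.00, C_total=8.00, V=2.00; Q4=10.00, Q2=6.00; dissipated=0.000
Op 3: CLOSE 2-3: Q_total=23.00, C_total=5.00, V=4.60; Q2=13.80, Q3=9.20; dissipated=25.350
Op 4: CLOSE 2-3: Q_total=23.00, C_total=5.00, V=4.60; Q2=13.80, Q3=9.20; dissipated=0.000
Op 5: CLOSE 4-1: Q_total=24.00, C_total=8.00, V=3.00; Q4=15.00, Q1=9.00; dissipated=6.667
Final charges: Q1=9.00, Q2=13.80, Q3=9.20, Q4=15.00

Answer: 9.20 μC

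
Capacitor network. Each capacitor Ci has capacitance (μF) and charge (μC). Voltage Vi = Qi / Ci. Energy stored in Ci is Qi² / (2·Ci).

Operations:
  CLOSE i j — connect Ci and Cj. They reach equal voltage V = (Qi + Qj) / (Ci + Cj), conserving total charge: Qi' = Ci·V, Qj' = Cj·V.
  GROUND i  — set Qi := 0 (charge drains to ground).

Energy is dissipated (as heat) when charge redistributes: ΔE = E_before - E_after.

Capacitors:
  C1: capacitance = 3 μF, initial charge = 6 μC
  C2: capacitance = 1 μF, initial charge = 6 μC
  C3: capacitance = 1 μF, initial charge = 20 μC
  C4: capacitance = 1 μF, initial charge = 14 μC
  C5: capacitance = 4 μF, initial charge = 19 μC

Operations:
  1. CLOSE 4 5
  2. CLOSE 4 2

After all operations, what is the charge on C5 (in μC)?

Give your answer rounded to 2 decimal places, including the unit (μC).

Answer: 26.40 μC

Derivation:
Initial: C1(3μF, Q=6μC, V=2.00V), C2(1μF, Q=6μC, V=6.00V), C3(1μF, Q=20μC, V=20.00V), C4(1μF, Q=14μC, V=14.00V), C5(4μF, Q=19μC, V=4.75V)
Op 1: CLOSE 4-5: Q_total=33.00, C_total=5.00, V=6.60; Q4=6.60, Q5=26.40; dissipated=34.225
Op 2: CLOSE 4-2: Q_total=12.60, C_total=2.00, V=6.30; Q4=6.30, Q2=6.30; dissipated=0.090
Final charges: Q1=6.00, Q2=6.30, Q3=20.00, Q4=6.30, Q5=26.40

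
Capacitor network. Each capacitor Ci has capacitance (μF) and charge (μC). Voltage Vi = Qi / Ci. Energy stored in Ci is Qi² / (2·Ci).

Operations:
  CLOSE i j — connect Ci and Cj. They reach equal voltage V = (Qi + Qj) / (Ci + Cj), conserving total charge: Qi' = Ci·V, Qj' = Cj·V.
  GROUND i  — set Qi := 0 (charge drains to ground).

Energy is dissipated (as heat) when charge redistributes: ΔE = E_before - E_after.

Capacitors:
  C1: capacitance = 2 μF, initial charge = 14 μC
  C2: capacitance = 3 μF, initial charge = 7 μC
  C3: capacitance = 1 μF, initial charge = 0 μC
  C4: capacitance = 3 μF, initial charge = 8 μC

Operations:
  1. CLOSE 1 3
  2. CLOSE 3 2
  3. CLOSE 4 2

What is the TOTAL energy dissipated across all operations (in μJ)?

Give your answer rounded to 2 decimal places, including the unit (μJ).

Initial: C1(2μF, Q=14μC, V=7.00V), C2(3μF, Q=7μC, V=2.33V), C3(1μF, Q=0μC, V=0.00V), C4(3μF, Q=8μC, V=2.67V)
Op 1: CLOSE 1-3: Q_total=14.00, C_total=3.00, V=4.67; Q1=9.33, Q3=4.67; dissipated=16.333
Op 2: CLOSE 3-2: Q_total=11.67, C_total=4.00, V=2.92; Q3=2.92, Q2=8.75; dissipated=2.042
Op 3: CLOSE 4-2: Q_total=16.75, C_total=6.00, V=2.79; Q4=8.38, Q2=8.38; dissipated=0.047
Total dissipated: 18.422 μJ

Answer: 18.42 μJ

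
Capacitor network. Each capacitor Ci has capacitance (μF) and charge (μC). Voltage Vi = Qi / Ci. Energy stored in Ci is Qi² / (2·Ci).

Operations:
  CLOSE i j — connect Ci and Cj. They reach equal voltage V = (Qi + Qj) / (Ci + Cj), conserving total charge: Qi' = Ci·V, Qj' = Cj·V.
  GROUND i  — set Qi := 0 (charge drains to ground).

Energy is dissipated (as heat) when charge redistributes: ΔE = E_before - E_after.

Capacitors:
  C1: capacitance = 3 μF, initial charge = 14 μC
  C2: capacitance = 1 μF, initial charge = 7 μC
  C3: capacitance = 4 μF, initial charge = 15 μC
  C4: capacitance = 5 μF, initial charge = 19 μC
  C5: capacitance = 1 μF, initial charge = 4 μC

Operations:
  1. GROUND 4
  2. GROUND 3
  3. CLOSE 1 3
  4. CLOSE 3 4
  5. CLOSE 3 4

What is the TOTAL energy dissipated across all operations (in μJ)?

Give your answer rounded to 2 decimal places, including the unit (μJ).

Initial: C1(3μF, Q=14μC, V=4.67V), C2(1μF, Q=7μC, V=7.00V), C3(4μF, Q=15μC, V=3.75V), C4(5μF, Q=19μC, V=3.80V), C5(1μF, Q=4μC, V=4.00V)
Op 1: GROUND 4: Q4=0; energy lost=36.100
Op 2: GROUND 3: Q3=0; energy lost=28.125
Op 3: CLOSE 1-3: Q_total=14.00, C_total=7.00, V=2.00; Q1=6.00, Q3=8.00; dissipated=18.667
Op 4: CLOSE 3-4: Q_total=8.00, C_total=9.00, V=0.89; Q3=3.56, Q4=4.44; dissipated=4.444
Op 5: CLOSE 3-4: Q_total=8.00, C_total=9.00, V=0.89; Q3=3.56, Q4=4.44; dissipated=0.000
Total dissipated: 87.336 μJ

Answer: 87.34 μJ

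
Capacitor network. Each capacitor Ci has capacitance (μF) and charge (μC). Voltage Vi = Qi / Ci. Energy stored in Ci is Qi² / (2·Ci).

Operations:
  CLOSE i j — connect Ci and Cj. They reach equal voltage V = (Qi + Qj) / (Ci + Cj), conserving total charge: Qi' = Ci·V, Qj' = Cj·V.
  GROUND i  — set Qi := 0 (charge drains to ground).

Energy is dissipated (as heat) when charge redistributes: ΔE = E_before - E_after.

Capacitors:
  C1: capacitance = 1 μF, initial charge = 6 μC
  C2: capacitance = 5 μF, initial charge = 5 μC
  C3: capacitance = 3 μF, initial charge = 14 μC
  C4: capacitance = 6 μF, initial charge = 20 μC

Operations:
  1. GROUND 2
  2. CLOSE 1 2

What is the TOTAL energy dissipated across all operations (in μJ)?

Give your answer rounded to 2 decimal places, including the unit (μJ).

Initial: C1(1μF, Q=6μC, V=6.00V), C2(5μF, Q=5μC, V=1.00V), C3(3μF, Q=14μC, V=4.67V), C4(6μF, Q=20μC, V=3.33V)
Op 1: GROUND 2: Q2=0; energy lost=2.500
Op 2: CLOSE 1-2: Q_total=6.00, C_total=6.00, V=1.00; Q1=1.00, Q2=5.00; dissipated=15.000
Total dissipated: 17.500 μJ

Answer: 17.50 μJ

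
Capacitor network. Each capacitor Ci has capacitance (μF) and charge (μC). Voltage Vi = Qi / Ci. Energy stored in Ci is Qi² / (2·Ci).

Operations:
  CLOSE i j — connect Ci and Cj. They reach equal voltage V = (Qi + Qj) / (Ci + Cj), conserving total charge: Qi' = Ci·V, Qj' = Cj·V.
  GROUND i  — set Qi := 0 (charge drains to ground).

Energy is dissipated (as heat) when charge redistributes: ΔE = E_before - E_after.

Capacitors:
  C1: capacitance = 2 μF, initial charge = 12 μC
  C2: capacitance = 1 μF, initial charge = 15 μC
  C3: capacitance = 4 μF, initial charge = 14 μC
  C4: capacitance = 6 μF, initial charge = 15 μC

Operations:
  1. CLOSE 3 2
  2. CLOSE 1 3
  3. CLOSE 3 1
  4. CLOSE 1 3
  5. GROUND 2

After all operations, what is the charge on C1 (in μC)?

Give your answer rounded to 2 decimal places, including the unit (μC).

Initial: C1(2μF, Q=12μC, V=6.00V), C2(1μF, Q=15μC, V=15.00V), C3(4μF, Q=14μC, V=3.50V), C4(6μF, Q=15μC, V=2.50V)
Op 1: CLOSE 3-2: Q_total=29.00, C_total=5.00, V=5.80; Q3=23.20, Q2=5.80; dissipated=52.900
Op 2: CLOSE 1-3: Q_total=35.20, C_total=6.00, V=5.87; Q1=11.73, Q3=23.47; dissipated=0.027
Op 3: CLOSE 3-1: Q_total=35.20, C_total=6.00, V=5.87; Q3=23.47, Q1=11.73; dissipated=0.000
Op 4: CLOSE 1-3: Q_total=35.20, C_total=6.00, V=5.87; Q1=11.73, Q3=23.47; dissipated=0.000
Op 5: GROUND 2: Q2=0; energy lost=16.820
Final charges: Q1=11.73, Q2=0.00, Q3=23.47, Q4=15.00

Answer: 11.73 μC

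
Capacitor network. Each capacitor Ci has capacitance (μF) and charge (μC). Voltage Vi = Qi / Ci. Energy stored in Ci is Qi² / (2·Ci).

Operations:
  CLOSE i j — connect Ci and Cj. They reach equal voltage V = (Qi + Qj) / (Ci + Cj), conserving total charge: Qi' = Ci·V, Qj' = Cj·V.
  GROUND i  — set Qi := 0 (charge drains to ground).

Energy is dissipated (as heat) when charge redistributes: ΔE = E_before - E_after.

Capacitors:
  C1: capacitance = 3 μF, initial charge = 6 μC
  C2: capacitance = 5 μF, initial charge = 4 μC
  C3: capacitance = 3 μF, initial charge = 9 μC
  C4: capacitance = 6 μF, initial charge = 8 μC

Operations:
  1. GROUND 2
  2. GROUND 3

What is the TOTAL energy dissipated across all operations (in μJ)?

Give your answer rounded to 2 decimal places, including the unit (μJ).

Answer: 15.10 μJ

Derivation:
Initial: C1(3μF, Q=6μC, V=2.00V), C2(5μF, Q=4μC, V=0.80V), C3(3μF, Q=9μC, V=3.00V), C4(6μF, Q=8μC, V=1.33V)
Op 1: GROUND 2: Q2=0; energy lost=1.600
Op 2: GROUND 3: Q3=0; energy lost=13.500
Total dissipated: 15.100 μJ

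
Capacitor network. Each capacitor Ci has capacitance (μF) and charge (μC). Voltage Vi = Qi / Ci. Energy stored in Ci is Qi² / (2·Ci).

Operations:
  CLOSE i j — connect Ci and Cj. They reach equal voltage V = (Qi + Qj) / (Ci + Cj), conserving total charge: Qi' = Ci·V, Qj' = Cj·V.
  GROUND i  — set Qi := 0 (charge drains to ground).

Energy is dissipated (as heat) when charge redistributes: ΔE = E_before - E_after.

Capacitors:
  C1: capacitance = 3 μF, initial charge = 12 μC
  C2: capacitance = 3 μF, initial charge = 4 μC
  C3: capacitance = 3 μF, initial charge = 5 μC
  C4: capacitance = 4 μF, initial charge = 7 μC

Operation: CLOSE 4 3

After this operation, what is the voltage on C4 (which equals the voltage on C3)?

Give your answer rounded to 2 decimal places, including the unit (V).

Initial: C1(3μF, Q=12μC, V=4.00V), C2(3μF, Q=4μC, V=1.33V), C3(3μF, Q=5μC, V=1.67V), C4(4μF, Q=7μC, V=1.75V)
Op 1: CLOSE 4-3: Q_total=12.00, C_total=7.00, V=1.71; Q4=6.86, Q3=5.14; dissipated=0.006

Answer: 1.71 V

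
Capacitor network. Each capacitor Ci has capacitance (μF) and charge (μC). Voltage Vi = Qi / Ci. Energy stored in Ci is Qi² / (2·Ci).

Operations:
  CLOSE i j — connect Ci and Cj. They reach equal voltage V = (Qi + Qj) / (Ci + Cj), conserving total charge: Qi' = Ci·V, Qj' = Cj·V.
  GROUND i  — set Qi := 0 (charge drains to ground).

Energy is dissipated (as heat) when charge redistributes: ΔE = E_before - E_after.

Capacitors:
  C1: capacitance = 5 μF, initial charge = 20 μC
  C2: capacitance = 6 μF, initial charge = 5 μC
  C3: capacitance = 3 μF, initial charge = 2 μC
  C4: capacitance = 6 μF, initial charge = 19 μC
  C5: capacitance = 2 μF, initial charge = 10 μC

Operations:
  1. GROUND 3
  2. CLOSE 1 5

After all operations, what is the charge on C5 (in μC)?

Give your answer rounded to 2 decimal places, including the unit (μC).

Answer: 8.57 μC

Derivation:
Initial: C1(5μF, Q=20μC, V=4.00V), C2(6μF, Q=5μC, V=0.83V), C3(3μF, Q=2μC, V=0.67V), C4(6μF, Q=19μC, V=3.17V), C5(2μF, Q=10μC, V=5.00V)
Op 1: GROUND 3: Q3=0; energy lost=0.667
Op 2: CLOSE 1-5: Q_total=30.00, C_total=7.00, V=4.29; Q1=21.43, Q5=8.57; dissipated=0.714
Final charges: Q1=21.43, Q2=5.00, Q3=0.00, Q4=19.00, Q5=8.57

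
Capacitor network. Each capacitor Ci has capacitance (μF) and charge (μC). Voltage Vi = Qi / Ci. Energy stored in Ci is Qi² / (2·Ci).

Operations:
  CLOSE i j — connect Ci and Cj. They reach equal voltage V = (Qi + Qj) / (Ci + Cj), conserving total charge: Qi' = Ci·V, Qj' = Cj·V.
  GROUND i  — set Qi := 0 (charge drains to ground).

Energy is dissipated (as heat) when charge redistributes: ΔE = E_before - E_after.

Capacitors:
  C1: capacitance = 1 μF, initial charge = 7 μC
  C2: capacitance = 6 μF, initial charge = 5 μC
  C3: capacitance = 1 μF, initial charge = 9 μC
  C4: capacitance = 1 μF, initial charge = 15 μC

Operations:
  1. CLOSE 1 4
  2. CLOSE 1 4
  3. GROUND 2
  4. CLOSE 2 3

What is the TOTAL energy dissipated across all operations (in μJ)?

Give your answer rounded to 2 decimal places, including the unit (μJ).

Answer: 52.80 μJ

Derivation:
Initial: C1(1μF, Q=7μC, V=7.00V), C2(6μF, Q=5μC, V=0.83V), C3(1μF, Q=9μC, V=9.00V), C4(1μF, Q=15μC, V=15.00V)
Op 1: CLOSE 1-4: Q_total=22.00, C_total=2.00, V=11.00; Q1=11.00, Q4=11.00; dissipated=16.000
Op 2: CLOSE 1-4: Q_total=22.00, C_total=2.00, V=11.00; Q1=11.00, Q4=11.00; dissipated=0.000
Op 3: GROUND 2: Q2=0; energy lost=2.083
Op 4: CLOSE 2-3: Q_total=9.00, C_total=7.00, V=1.29; Q2=7.71, Q3=1.29; dissipated=34.714
Total dissipated: 52.798 μJ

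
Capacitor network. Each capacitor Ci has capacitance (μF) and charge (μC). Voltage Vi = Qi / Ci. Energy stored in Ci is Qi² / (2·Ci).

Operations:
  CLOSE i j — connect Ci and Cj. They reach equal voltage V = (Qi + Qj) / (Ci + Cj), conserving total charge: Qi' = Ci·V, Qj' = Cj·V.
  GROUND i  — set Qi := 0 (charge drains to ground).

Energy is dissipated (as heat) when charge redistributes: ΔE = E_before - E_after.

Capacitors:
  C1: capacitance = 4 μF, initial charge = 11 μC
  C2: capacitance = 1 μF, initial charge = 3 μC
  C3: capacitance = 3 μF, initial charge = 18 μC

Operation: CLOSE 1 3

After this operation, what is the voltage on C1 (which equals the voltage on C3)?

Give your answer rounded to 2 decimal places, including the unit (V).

Initial: C1(4μF, Q=11μC, V=2.75V), C2(1μF, Q=3μC, V=3.00V), C3(3μF, Q=18μC, V=6.00V)
Op 1: CLOSE 1-3: Q_total=29.00, C_total=7.00, V=4.14; Q1=16.57, Q3=12.43; dissipated=9.054

Answer: 4.14 V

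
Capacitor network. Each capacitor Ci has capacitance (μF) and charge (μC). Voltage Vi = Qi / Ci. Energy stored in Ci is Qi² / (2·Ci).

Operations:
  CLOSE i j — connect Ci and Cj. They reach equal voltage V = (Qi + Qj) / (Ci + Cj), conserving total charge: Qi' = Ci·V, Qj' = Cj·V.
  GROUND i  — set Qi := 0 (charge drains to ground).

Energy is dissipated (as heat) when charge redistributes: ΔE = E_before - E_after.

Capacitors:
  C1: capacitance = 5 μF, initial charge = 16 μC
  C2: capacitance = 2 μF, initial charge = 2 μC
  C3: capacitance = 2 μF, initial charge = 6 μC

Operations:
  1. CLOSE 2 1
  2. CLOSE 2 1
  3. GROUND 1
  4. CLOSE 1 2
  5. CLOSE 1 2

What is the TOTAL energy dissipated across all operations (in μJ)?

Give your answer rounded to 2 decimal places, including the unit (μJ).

Answer: 24.71 μJ

Derivation:
Initial: C1(5μF, Q=16μC, V=3.20V), C2(2μF, Q=2μC, V=1.00V), C3(2μF, Q=6μC, V=3.00V)
Op 1: CLOSE 2-1: Q_total=18.00, C_total=7.00, V=2.57; Q2=5.14, Q1=12.86; dissipated=3.457
Op 2: CLOSE 2-1: Q_total=18.00, C_total=7.00, V=2.57; Q2=5.14, Q1=12.86; dissipated=0.000
Op 3: GROUND 1: Q1=0; energy lost=16.531
Op 4: CLOSE 1-2: Q_total=5.14, C_total=7.00, V=0.73; Q1=3.67, Q2=1.47; dissipated=4.723
Op 5: CLOSE 1-2: Q_total=5.14, C_total=7.00, V=0.73; Q1=3.67, Q2=1.47; dissipated=0.000
Total dissipated: 24.711 μJ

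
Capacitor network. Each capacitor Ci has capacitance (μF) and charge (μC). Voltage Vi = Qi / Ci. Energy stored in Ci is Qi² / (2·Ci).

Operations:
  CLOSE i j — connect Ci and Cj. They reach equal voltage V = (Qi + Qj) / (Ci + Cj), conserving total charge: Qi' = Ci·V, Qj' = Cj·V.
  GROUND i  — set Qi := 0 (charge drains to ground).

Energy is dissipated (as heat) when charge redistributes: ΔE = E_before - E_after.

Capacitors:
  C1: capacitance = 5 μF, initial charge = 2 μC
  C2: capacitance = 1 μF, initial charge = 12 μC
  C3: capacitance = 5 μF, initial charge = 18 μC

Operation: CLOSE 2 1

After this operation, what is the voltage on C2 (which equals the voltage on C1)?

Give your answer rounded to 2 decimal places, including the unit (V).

Answer: 2.33 V

Derivation:
Initial: C1(5μF, Q=2μC, V=0.40V), C2(1μF, Q=12μC, V=12.00V), C3(5μF, Q=18μC, V=3.60V)
Op 1: CLOSE 2-1: Q_total=14.00, C_total=6.00, V=2.33; Q2=2.33, Q1=11.67; dissipated=56.067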